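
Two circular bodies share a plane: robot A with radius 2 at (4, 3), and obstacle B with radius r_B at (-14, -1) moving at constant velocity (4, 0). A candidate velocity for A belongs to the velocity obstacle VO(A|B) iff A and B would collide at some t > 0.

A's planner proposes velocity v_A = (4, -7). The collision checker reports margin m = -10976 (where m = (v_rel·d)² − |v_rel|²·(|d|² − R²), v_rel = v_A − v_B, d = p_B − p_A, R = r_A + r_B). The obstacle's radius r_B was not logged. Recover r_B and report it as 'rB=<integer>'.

m = -10976
d = (-18, -4);  v_rel = (0, -7),  |v_rel|² = 49
v_rel×d = (0)·(-4) − (-7)·(-18) = -126
since m = R²·49 − (-126)²:  R² = (15876 + -10976) / 49 = 100
R = √100 = 10  ⇒  r_B = 10 − 2 = 8

rB=8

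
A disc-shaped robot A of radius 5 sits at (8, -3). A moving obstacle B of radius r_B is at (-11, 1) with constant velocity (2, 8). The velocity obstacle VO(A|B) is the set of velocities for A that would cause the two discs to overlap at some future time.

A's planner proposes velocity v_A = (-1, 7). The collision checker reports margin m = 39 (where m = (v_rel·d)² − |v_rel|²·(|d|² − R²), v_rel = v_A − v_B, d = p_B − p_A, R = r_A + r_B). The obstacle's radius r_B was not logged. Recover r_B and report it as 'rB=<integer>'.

m = 39
d = (-19, 4);  v_rel = (-3, -1),  |v_rel|² = 10
v_rel×d = (-3)·(4) − (-1)·(-19) = -31
since m = R²·10 − (-31)²:  R² = (961 + 39) / 10 = 100
R = √100 = 10  ⇒  r_B = 10 − 5 = 5

rB=5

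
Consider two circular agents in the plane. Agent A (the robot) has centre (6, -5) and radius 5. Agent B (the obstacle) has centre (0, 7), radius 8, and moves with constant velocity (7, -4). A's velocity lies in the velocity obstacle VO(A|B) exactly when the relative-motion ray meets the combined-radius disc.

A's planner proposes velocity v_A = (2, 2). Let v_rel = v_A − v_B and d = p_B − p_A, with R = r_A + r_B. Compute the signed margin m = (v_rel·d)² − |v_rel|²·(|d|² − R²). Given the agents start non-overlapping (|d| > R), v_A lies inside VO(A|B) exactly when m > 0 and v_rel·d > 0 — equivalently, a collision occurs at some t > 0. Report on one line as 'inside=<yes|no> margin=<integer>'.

d = (-6, 12),  |d|² = 180;  R = 5+8 = 13,  c = 180−13² = 11
v_rel = (-5, 6),  |v_rel|² = 61;  v_rel·d = (-5)·(-6) + (6)·(12) = 102
61·t² − 204·t + 11 = 0  ⇒  m = 102² − 61·11 = 9733
m = 9733 > 0,  v_rel·d = 102 > 0  ⇒  inside

inside=yes margin=9733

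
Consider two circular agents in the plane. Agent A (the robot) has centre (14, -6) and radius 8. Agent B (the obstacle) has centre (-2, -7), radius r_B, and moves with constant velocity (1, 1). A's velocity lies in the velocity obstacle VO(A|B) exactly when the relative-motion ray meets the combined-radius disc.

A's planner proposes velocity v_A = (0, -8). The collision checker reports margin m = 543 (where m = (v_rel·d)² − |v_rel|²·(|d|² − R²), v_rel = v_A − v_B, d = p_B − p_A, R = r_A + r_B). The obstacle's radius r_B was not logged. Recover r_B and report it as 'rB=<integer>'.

m = 543
d = (-16, -1);  v_rel = (-1, -9),  |v_rel|² = 82
v_rel×d = (-1)·(-1) − (-9)·(-16) = -143
since m = R²·82 − (-143)²:  R² = (20449 + 543) / 82 = 256
R = √256 = 16  ⇒  r_B = 16 − 8 = 8

rB=8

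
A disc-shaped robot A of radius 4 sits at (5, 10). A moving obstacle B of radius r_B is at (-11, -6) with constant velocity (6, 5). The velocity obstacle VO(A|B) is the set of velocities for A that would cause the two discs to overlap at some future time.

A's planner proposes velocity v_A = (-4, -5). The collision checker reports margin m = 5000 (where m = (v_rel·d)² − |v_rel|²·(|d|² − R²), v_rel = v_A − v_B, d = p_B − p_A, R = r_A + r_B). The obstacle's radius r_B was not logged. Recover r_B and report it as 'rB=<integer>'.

m = 5000
d = (-16, -16);  v_rel = (-10, -10),  |v_rel|² = 200
v_rel×d = (-10)·(-16) − (-10)·(-16) = 0
since m = R²·200 − 0²:  R² = (0 + 5000) / 200 = 25
R = √25 = 5  ⇒  r_B = 5 − 4 = 1

rB=1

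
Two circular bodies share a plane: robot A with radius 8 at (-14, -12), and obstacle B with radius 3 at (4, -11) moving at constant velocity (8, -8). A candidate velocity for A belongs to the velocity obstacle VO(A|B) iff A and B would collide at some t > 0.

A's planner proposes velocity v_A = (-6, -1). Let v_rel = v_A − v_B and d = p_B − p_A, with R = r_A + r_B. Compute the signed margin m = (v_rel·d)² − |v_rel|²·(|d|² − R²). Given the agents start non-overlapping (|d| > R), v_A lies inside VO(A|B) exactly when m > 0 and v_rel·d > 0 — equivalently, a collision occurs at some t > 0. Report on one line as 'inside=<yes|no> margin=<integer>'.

d = (18, 1),  |d|² = 325;  R = 8+3 = 11,  c = 325−11² = 204
v_rel = (-14, 7),  |v_rel|² = 245;  v_rel·d = (-14)·(18) + (7)·(1) = -245
245·t² + 490·t + 204 = 0  ⇒  m = (-245)² − 245·204 = 10045
m = 10045 > 0,  v_rel·d = -245 < 0  ⇒  outside

inside=no margin=10045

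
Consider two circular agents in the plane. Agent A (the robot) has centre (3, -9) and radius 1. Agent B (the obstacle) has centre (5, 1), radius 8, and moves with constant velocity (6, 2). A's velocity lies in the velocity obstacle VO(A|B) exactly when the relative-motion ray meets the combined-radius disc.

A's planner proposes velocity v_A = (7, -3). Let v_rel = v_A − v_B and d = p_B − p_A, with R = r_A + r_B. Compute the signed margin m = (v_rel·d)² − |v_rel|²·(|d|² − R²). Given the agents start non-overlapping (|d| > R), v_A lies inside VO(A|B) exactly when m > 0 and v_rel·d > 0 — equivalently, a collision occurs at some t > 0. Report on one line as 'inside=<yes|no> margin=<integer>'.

d = (2, 10),  |d|² = 104;  R = 1+8 = 9,  c = 104−9² = 23
v_rel = (1, -5),  |v_rel|² = 26;  v_rel·d = (1)·(2) + (-5)·(10) = -48
26·t² + 96·t + 23 = 0  ⇒  m = (-48)² − 26·23 = 1706
m = 1706 > 0,  v_rel·d = -48 < 0  ⇒  outside

inside=no margin=1706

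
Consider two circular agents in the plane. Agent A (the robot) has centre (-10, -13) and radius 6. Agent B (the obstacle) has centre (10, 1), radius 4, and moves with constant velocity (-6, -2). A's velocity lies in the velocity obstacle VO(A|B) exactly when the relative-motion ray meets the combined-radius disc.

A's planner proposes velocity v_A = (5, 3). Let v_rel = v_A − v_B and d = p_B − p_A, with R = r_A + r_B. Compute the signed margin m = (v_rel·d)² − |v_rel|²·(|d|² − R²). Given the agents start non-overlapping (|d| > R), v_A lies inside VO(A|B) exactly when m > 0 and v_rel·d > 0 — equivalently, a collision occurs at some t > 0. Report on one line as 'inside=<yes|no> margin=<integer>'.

d = (20, 14),  |d|² = 596;  R = 6+4 = 10,  c = 596−10² = 496
v_rel = (11, 5),  |v_rel|² = 146;  v_rel·d = (11)·(20) + (5)·(14) = 290
146·t² − 580·t + 496 = 0  ⇒  m = 290² − 146·496 = 11684
m = 11684 > 0,  v_rel·d = 290 > 0  ⇒  inside

inside=yes margin=11684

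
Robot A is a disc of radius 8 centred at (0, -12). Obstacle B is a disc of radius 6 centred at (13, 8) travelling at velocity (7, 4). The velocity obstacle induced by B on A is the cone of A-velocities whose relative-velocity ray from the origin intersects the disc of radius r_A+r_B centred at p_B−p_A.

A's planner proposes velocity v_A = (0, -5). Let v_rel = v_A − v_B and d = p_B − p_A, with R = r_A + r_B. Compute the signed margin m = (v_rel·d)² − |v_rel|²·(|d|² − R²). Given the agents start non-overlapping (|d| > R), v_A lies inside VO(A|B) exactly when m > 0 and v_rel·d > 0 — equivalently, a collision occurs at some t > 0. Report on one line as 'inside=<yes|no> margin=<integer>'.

d = (13, 20),  |d|² = 569;  R = 8+6 = 14,  c = 569−14² = 373
v_rel = (-7, -9),  |v_rel|² = 130;  v_rel·d = (-7)·(13) + (-9)·(20) = -271
130·t² + 542·t + 373 = 0  ⇒  m = (-271)² − 130·373 = 24951
m = 24951 > 0,  v_rel·d = -271 < 0  ⇒  outside

inside=no margin=24951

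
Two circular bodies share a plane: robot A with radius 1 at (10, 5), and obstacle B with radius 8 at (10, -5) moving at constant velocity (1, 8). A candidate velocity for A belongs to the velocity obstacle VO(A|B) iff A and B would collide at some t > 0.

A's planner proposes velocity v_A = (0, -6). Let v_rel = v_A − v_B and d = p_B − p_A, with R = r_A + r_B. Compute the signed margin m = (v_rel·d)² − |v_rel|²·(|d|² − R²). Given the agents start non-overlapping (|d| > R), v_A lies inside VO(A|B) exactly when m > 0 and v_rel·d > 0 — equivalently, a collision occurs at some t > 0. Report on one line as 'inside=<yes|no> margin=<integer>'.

d = (0, -10),  |d|² = 100;  R = 1+8 = 9,  c = 100−9² = 19
v_rel = (-1, -14),  |v_rel|² = 197;  v_rel·d = (-1)·(0) + (-14)·(-10) = 140
197·t² − 280·t + 19 = 0  ⇒  m = 140² − 197·19 = 15857
m = 15857 > 0,  v_rel·d = 140 > 0  ⇒  inside

inside=yes margin=15857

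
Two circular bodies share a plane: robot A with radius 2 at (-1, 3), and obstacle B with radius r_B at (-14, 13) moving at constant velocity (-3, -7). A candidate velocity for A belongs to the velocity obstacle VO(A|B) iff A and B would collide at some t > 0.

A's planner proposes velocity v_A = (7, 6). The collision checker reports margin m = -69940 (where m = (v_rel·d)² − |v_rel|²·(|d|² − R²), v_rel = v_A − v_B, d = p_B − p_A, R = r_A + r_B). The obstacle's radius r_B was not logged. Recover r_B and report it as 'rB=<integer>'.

m = -69940
d = (-13, 10);  v_rel = (10, 13),  |v_rel|² = 269
v_rel×d = (10)·(10) − (13)·(-13) = 269
since m = R²·269 − 269²:  R² = (72361 + -69940) / 269 = 9
R = √9 = 3  ⇒  r_B = 3 − 2 = 1

rB=1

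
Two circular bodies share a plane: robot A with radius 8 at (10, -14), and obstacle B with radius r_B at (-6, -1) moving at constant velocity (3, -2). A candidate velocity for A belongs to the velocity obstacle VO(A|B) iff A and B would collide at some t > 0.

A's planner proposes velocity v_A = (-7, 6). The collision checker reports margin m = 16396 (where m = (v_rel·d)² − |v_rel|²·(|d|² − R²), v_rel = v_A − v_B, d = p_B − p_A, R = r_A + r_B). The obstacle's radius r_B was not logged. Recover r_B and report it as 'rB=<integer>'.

m = 16396
d = (-16, 13);  v_rel = (-10, 8),  |v_rel|² = 164
v_rel×d = (-10)·(13) − (8)·(-16) = -2
since m = R²·164 − (-2)²:  R² = (4 + 16396) / 164 = 100
R = √100 = 10  ⇒  r_B = 10 − 8 = 2

rB=2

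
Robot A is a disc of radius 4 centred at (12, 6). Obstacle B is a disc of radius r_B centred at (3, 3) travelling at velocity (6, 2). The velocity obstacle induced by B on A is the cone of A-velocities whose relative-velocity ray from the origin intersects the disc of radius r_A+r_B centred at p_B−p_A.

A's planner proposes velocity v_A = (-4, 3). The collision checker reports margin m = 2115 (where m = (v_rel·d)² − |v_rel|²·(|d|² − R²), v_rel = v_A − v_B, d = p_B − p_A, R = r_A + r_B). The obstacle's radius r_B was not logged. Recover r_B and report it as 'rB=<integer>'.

m = 2115
d = (-9, -3);  v_rel = (-10, 1),  |v_rel|² = 101
v_rel×d = (-10)·(-3) − (1)·(-9) = 39
since m = R²·101 − 39²:  R² = (1521 + 2115) / 101 = 36
R = √36 = 6  ⇒  r_B = 6 − 4 = 2

rB=2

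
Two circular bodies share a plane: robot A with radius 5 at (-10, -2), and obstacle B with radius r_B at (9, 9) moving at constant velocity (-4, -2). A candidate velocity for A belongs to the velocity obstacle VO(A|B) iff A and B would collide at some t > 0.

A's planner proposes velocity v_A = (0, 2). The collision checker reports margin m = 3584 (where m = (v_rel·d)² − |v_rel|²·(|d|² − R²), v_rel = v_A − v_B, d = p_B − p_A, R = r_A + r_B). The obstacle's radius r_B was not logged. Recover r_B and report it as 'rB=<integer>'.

m = 3584
d = (19, 11);  v_rel = (4, 4),  |v_rel|² = 32
v_rel×d = (4)·(11) − (4)·(19) = -32
since m = R²·32 − (-32)²:  R² = (1024 + 3584) / 32 = 144
R = √144 = 12  ⇒  r_B = 12 − 5 = 7

rB=7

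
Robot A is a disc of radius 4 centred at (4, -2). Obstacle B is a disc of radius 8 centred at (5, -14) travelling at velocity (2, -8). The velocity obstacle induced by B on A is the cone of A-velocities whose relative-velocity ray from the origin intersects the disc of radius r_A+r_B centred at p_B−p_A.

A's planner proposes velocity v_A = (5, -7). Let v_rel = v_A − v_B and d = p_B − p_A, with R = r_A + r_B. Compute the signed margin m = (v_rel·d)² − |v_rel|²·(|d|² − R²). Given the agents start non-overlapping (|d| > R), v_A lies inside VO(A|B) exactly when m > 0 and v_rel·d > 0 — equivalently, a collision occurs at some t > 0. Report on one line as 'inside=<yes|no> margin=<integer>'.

d = (1, -12),  |d|² = 145;  R = 4+8 = 12,  c = 145−12² = 1
v_rel = (3, 1),  |v_rel|² = 10;  v_rel·d = (3)·(1) + (1)·(-12) = -9
10·t² + 18·t + 1 = 0  ⇒  m = (-9)² − 10·1 = 71
m = 71 > 0,  v_rel·d = -9 < 0  ⇒  outside

inside=no margin=71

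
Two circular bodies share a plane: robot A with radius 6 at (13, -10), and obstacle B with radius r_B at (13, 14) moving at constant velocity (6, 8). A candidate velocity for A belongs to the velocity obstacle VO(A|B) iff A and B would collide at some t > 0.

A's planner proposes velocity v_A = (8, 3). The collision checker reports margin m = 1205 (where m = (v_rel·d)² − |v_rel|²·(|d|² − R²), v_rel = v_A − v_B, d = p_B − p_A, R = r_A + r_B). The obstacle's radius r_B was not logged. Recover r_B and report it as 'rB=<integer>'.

m = 1205
d = (0, 24);  v_rel = (2, -5),  |v_rel|² = 29
v_rel×d = (2)·(24) − (-5)·(0) = 48
since m = R²·29 − 48²:  R² = (2304 + 1205) / 29 = 121
R = √121 = 11  ⇒  r_B = 11 − 6 = 5

rB=5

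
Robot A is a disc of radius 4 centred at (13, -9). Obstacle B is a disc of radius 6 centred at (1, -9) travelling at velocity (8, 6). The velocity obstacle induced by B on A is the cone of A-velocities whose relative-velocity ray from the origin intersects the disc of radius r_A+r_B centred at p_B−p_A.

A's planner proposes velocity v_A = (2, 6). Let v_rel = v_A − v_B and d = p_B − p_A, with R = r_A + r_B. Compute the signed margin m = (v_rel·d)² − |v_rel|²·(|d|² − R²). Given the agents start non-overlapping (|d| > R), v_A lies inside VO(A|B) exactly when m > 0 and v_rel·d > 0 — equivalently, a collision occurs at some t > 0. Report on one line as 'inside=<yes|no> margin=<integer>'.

d = (-12, 0),  |d|² = 144;  R = 4+6 = 10,  c = 144−10² = 44
v_rel = (-6, 0),  |v_rel|² = 36;  v_rel·d = (-6)·(-12) + (0)·(0) = 72
36·t² − 144·t + 44 = 0  ⇒  m = 72² − 36·44 = 3600
m = 3600 > 0,  v_rel·d = 72 > 0  ⇒  inside

inside=yes margin=3600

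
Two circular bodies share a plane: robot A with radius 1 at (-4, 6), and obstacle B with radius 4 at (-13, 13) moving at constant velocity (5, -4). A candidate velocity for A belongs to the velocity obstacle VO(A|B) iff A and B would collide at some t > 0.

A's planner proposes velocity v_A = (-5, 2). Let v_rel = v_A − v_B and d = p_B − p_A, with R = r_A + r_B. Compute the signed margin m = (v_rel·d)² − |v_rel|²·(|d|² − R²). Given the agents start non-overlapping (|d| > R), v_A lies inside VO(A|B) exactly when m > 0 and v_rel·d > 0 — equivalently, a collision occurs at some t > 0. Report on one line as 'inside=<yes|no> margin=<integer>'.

d = (-9, 7),  |d|² = 130;  R = 1+4 = 5,  c = 130−5² = 105
v_rel = (-10, 6),  |v_rel|² = 136;  v_rel·d = (-10)·(-9) + (6)·(7) = 132
136·t² − 264·t + 105 = 0  ⇒  m = 132² − 136·105 = 3144
m = 3144 > 0,  v_rel·d = 132 > 0  ⇒  inside

inside=yes margin=3144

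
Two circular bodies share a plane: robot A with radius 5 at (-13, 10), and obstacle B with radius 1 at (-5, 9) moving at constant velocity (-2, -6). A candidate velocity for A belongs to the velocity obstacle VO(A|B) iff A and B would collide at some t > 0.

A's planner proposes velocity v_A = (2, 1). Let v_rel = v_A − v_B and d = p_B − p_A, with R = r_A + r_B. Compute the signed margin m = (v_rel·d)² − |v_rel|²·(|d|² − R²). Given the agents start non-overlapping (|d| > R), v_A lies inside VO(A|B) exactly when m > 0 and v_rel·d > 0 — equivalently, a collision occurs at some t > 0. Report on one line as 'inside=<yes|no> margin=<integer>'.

d = (8, -1),  |d|² = 65;  R = 5+1 = 6,  c = 65−6² = 29
v_rel = (4, 7),  |v_rel|² = 65;  v_rel·d = (4)·(8) + (7)·(-1) = 25
65·t² − 50·t + 29 = 0  ⇒  m = 25² − 65·29 = -1260
m = -1260 < 0,  v_rel·d = 25 > 0  ⇒  outside

inside=no margin=-1260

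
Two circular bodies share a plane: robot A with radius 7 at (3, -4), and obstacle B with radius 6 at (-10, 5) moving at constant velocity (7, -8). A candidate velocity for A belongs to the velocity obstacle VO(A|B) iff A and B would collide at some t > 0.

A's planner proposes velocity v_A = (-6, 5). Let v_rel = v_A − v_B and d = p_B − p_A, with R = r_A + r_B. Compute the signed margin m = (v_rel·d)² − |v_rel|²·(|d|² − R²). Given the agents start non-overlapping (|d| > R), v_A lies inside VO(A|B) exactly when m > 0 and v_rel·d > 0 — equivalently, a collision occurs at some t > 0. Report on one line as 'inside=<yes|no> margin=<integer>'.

d = (-13, 9),  |d|² = 250;  R = 7+6 = 13,  c = 250−13² = 81
v_rel = (-13, 13),  |v_rel|² = 338;  v_rel·d = (-13)·(-13) + (13)·(9) = 286
338·t² − 572·t + 81 = 0  ⇒  m = 286² − 338·81 = 54418
m = 54418 > 0,  v_rel·d = 286 > 0  ⇒  inside

inside=yes margin=54418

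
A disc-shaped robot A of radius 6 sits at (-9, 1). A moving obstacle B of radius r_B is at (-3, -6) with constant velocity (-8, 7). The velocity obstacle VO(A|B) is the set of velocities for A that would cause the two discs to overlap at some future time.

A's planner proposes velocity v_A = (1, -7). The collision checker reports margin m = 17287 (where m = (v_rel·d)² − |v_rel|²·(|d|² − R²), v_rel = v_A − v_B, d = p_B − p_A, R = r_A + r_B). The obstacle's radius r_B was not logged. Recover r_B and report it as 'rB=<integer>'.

m = 17287
d = (6, -7);  v_rel = (9, -14),  |v_rel|² = 277
v_rel×d = (9)·(-7) − (-14)·(6) = 21
since m = R²·277 − 21²:  R² = (441 + 17287) / 277 = 64
R = √64 = 8  ⇒  r_B = 8 − 6 = 2

rB=2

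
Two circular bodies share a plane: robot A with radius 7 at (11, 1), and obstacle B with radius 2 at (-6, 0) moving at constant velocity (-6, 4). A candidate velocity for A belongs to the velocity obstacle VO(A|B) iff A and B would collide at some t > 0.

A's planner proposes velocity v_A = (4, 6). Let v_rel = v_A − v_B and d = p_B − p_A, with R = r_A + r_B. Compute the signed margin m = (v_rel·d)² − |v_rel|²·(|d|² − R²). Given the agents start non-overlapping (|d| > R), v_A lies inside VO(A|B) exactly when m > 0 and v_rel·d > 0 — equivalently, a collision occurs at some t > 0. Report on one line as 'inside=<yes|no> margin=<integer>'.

d = (-17, -1),  |d|² = 290;  R = 7+2 = 9,  c = 290−9² = 209
v_rel = (10, 2),  |v_rel|² = 104;  v_rel·d = (10)·(-17) + (2)·(-1) = -172
104·t² + 344·t + 209 = 0  ⇒  m = (-172)² − 104·209 = 7848
m = 7848 > 0,  v_rel·d = -172 < 0  ⇒  outside

inside=no margin=7848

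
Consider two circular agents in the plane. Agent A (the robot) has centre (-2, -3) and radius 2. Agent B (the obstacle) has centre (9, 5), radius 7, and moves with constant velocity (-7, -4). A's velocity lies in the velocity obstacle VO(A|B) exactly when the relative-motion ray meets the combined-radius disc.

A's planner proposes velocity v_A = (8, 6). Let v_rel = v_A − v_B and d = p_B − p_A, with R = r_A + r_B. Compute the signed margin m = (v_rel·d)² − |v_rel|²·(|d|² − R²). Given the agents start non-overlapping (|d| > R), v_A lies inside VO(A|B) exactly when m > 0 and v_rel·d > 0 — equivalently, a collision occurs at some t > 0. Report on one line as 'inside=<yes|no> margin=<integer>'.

d = (11, 8),  |d|² = 185;  R = 2+7 = 9,  c = 185−9² = 104
v_rel = (15, 10),  |v_rel|² = 325;  v_rel·d = (15)·(11) + (10)·(8) = 245
325·t² − 490·t + 104 = 0  ⇒  m = 245² − 325·104 = 26225
m = 26225 > 0,  v_rel·d = 245 > 0  ⇒  inside

inside=yes margin=26225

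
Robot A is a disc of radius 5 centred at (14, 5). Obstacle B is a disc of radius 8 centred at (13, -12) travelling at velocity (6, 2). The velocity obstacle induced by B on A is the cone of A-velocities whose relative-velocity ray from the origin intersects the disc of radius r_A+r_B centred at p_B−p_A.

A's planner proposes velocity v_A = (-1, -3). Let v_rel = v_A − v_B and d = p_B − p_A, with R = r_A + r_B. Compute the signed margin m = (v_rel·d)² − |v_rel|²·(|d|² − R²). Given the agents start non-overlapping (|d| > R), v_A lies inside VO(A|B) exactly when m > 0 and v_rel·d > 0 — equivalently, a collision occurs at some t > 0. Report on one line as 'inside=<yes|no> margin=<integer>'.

d = (-1, -17),  |d|² = 290;  R = 5+8 = 13,  c = 290−13² = 121
v_rel = (-7, -5),  |v_rel|² = 74;  v_rel·d = (-7)·(-1) + (-5)·(-17) = 92
74·t² − 184·t + 121 = 0  ⇒  m = 92² − 74·121 = -490
m = -490 < 0,  v_rel·d = 92 > 0  ⇒  outside

inside=no margin=-490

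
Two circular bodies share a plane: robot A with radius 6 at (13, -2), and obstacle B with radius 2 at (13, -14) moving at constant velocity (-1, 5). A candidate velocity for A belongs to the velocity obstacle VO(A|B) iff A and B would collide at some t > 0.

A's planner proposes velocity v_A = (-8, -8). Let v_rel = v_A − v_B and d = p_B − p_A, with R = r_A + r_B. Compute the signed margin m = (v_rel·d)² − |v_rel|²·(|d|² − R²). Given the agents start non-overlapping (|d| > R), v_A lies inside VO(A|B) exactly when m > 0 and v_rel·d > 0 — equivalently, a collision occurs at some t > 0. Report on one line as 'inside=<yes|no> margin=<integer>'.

d = (0, -12),  |d|² = 144;  R = 6+2 = 8,  c = 144−8² = 80
v_rel = (-7, -13),  |v_rel|² = 218;  v_rel·d = (-7)·(0) + (-13)·(-12) = 156
218·t² − 312·t + 80 = 0  ⇒  m = 156² − 218·80 = 6896
m = 6896 > 0,  v_rel·d = 156 > 0  ⇒  inside

inside=yes margin=6896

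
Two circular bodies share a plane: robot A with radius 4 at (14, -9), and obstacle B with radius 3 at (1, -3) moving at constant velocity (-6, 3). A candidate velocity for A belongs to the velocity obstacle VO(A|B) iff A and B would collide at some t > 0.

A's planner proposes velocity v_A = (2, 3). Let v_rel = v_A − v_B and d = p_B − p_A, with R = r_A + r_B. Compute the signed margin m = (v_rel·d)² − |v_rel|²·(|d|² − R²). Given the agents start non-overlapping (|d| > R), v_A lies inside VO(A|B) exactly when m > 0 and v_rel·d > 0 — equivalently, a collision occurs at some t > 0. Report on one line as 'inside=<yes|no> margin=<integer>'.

d = (-13, 6),  |d|² = 205;  R = 4+3 = 7,  c = 205−7² = 156
v_rel = (8, 0),  |v_rel|² = 64;  v_rel·d = (8)·(-13) + (0)·(6) = -104
64·t² + 208·t + 156 = 0  ⇒  m = (-104)² − 64·156 = 832
m = 832 > 0,  v_rel·d = -104 < 0  ⇒  outside

inside=no margin=832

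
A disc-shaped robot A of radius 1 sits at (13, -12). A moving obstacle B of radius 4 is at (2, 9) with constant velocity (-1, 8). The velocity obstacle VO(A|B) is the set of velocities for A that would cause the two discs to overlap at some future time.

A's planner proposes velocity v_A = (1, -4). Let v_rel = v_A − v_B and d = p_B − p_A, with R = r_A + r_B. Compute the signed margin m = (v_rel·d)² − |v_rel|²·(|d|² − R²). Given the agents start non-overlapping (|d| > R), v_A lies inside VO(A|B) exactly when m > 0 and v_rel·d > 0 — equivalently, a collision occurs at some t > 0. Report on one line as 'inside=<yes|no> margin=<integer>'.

d = (-11, 21),  |d|² = 562;  R = 1+4 = 5,  c = 562−5² = 537
v_rel = (2, -12),  |v_rel|² = 148;  v_rel·d = (2)·(-11) + (-12)·(21) = -274
148·t² + 548·t + 537 = 0  ⇒  m = (-274)² − 148·537 = -4400
m = -4400 < 0,  v_rel·d = -274 < 0  ⇒  outside

inside=no margin=-4400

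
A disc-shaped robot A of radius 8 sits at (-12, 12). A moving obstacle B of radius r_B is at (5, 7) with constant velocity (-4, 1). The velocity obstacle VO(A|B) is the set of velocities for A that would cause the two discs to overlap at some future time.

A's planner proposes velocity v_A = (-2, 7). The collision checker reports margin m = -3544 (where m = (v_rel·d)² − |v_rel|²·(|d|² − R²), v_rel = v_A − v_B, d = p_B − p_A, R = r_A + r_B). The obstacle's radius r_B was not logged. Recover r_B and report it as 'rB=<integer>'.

m = -3544
d = (17, -5);  v_rel = (2, 6),  |v_rel|² = 40
v_rel×d = (2)·(-5) − (6)·(17) = -112
since m = R²·40 − (-112)²:  R² = (12544 + -3544) / 40 = 225
R = √225 = 15  ⇒  r_B = 15 − 8 = 7

rB=7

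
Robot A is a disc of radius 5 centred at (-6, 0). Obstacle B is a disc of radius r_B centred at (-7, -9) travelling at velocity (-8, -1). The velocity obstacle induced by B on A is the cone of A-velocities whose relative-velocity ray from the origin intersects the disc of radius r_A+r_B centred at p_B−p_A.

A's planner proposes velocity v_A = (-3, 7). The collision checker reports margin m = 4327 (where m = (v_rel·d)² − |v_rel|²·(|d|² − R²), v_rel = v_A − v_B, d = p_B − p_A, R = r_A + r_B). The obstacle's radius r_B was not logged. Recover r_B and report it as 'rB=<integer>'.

m = 4327
d = (-1, -9);  v_rel = (5, 8),  |v_rel|² = 89
v_rel×d = (5)·(-9) − (8)·(-1) = -37
since m = R²·89 − (-37)²:  R² = (1369 + 4327) / 89 = 64
R = √64 = 8  ⇒  r_B = 8 − 5 = 3

rB=3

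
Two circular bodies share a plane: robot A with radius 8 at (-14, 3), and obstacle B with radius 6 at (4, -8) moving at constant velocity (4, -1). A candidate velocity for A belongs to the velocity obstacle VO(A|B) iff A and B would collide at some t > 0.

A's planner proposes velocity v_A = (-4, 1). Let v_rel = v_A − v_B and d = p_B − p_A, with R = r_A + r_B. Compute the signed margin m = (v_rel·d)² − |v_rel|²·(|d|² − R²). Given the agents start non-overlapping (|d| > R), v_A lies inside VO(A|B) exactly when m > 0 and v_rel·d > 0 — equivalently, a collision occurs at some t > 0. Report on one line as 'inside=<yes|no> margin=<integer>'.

d = (18, -11),  |d|² = 445;  R = 8+6 = 14,  c = 445−14² = 249
v_rel = (-8, 2),  |v_rel|² = 68;  v_rel·d = (-8)·(18) + (2)·(-11) = -166
68·t² + 332·t + 249 = 0  ⇒  m = (-166)² − 68·249 = 10624
m = 10624 > 0,  v_rel·d = -166 < 0  ⇒  outside

inside=no margin=10624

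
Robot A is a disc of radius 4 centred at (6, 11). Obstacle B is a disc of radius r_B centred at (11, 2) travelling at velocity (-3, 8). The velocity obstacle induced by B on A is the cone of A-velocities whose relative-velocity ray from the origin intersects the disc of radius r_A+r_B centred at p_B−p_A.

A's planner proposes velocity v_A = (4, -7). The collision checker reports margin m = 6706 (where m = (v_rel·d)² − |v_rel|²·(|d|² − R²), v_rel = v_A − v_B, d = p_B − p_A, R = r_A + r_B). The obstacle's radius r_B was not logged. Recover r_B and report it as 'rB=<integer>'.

m = 6706
d = (5, -9);  v_rel = (7, -15),  |v_rel|² = 274
v_rel×d = (7)·(-9) − (-15)·(5) = 12
since m = R²·274 − 12²:  R² = (144 + 6706) / 274 = 25
R = √25 = 5  ⇒  r_B = 5 − 4 = 1

rB=1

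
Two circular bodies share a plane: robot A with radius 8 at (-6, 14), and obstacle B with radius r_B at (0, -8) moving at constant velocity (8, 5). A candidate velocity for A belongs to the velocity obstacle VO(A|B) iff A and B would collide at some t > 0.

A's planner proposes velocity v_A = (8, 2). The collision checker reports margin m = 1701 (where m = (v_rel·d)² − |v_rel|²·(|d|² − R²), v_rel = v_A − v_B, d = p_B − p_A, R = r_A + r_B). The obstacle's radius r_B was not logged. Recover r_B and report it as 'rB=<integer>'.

m = 1701
d = (6, -22);  v_rel = (0, -3),  |v_rel|² = 9
v_rel×d = (0)·(-22) − (-3)·(6) = 18
since m = R²·9 − 18²:  R² = (324 + 1701) / 9 = 225
R = √225 = 15  ⇒  r_B = 15 − 8 = 7

rB=7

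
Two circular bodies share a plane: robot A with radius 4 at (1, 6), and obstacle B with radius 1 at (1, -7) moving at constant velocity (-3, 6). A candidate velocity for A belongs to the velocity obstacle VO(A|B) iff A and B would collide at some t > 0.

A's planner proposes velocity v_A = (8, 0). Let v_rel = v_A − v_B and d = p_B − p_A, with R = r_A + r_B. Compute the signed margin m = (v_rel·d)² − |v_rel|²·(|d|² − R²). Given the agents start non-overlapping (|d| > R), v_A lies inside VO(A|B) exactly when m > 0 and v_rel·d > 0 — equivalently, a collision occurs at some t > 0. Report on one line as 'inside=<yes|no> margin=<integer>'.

d = (0, -13),  |d|² = 169;  R = 4+1 = 5,  c = 169−5² = 144
v_rel = (11, -6),  |v_rel|² = 157;  v_rel·d = (11)·(0) + (-6)·(-13) = 78
157·t² − 156·t + 144 = 0  ⇒  m = 78² − 157·144 = -16524
m = -16524 < 0,  v_rel·d = 78 > 0  ⇒  outside

inside=no margin=-16524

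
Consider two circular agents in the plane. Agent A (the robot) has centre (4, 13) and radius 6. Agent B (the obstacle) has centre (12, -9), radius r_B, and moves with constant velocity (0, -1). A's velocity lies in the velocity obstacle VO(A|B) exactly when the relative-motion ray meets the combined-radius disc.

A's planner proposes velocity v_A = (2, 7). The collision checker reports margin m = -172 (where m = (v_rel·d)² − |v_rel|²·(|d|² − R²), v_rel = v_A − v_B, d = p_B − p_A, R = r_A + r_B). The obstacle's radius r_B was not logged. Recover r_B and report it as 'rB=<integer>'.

m = -172
d = (8, -22);  v_rel = (2, 8),  |v_rel|² = 68
v_rel×d = (2)·(-22) − (8)·(8) = -108
since m = R²·68 − (-108)²:  R² = (11664 + -172) / 68 = 169
R = √169 = 13  ⇒  r_B = 13 − 6 = 7

rB=7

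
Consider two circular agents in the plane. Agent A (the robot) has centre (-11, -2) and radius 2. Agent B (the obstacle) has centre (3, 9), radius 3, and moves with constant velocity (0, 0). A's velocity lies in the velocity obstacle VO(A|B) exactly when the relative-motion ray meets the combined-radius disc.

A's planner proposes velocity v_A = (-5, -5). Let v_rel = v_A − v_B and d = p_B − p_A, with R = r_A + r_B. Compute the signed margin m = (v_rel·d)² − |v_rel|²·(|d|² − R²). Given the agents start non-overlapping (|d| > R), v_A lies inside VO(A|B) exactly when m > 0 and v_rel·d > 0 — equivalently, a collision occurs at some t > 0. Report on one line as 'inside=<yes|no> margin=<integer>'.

d = (14, 11),  |d|² = 317;  R = 2+3 = 5,  c = 317−5² = 292
v_rel = (-5, -5),  |v_rel|² = 50;  v_rel·d = (-5)·(14) + (-5)·(11) = -125
50·t² + 250·t + 292 = 0  ⇒  m = (-125)² − 50·292 = 1025
m = 1025 > 0,  v_rel·d = -125 < 0  ⇒  outside

inside=no margin=1025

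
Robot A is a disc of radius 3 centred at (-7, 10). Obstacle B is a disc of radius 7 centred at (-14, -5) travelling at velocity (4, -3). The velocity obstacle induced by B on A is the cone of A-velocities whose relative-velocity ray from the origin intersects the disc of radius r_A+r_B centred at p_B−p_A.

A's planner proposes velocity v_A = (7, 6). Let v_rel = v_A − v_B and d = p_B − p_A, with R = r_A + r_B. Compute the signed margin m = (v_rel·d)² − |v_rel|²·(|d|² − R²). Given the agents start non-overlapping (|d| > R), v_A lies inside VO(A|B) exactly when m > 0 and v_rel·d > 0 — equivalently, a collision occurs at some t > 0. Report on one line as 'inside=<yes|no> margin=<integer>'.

d = (-7, -15),  |d|² = 274;  R = 3+7 = 10,  c = 274−10² = 174
v_rel = (3, 9),  |v_rel|² = 90;  v_rel·d = (3)·(-7) + (9)·(-15) = -156
90·t² + 312·t + 174 = 0  ⇒  m = (-156)² − 90·174 = 8676
m = 8676 > 0,  v_rel·d = -156 < 0  ⇒  outside

inside=no margin=8676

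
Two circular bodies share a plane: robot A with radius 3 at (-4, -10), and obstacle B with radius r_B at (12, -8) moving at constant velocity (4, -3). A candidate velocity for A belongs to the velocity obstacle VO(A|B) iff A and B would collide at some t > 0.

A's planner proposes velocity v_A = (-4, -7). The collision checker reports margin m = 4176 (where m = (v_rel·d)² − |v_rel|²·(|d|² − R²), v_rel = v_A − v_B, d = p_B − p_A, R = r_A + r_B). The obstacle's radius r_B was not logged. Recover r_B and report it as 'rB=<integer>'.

m = 4176
d = (16, 2);  v_rel = (-8, -4),  |v_rel|² = 80
v_rel×d = (-8)·(2) − (-4)·(16) = 48
since m = R²·80 − 48²:  R² = (2304 + 4176) / 80 = 81
R = √81 = 9  ⇒  r_B = 9 − 3 = 6

rB=6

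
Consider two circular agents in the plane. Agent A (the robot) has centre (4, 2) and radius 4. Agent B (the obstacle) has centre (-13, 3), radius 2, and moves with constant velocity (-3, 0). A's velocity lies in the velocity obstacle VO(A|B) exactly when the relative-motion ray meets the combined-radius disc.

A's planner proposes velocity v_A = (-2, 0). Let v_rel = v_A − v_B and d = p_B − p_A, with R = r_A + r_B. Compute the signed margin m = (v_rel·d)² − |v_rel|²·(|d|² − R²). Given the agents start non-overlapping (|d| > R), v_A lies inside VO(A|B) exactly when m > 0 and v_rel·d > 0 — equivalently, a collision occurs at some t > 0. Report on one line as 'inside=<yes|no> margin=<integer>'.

d = (-17, 1),  |d|² = 290;  R = 4+2 = 6,  c = 290−6² = 254
v_rel = (1, 0),  |v_rel|² = 1;  v_rel·d = (1)·(-17) + (0)·(1) = -17
1·t² + 34·t + 254 = 0  ⇒  m = (-17)² − 1·254 = 35
m = 35 > 0,  v_rel·d = -17 < 0  ⇒  outside

inside=no margin=35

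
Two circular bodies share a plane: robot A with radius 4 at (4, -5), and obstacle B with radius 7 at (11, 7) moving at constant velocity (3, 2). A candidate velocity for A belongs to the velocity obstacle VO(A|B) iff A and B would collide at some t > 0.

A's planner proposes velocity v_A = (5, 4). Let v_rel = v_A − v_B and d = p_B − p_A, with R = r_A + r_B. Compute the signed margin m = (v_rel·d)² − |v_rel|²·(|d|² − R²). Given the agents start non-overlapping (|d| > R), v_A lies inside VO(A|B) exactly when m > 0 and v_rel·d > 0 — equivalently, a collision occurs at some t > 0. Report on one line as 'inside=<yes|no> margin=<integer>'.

d = (7, 12),  |d|² = 193;  R = 4+7 = 11,  c = 193−11² = 72
v_rel = (2, 2),  |v_rel|² = 8;  v_rel·d = (2)·(7) + (2)·(12) = 38
8·t² − 76·t + 72 = 0  ⇒  m = 38² − 8·72 = 868
m = 868 > 0,  v_rel·d = 38 > 0  ⇒  inside

inside=yes margin=868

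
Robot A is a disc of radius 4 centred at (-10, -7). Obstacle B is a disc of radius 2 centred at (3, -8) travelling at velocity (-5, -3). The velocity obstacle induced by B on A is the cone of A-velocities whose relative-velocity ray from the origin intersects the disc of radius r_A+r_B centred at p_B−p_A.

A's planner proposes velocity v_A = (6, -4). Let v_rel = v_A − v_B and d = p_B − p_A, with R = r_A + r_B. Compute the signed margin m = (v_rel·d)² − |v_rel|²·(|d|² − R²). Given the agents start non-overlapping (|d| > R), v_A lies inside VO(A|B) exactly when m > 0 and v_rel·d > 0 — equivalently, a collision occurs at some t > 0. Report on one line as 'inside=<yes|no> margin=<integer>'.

d = (13, -1),  |d|² = 170;  R = 4+2 = 6,  c = 170−6² = 134
v_rel = (11, -1),  |v_rel|² = 122;  v_rel·d = (11)·(13) + (-1)·(-1) = 144
122·t² − 288·t + 134 = 0  ⇒  m = 144² − 122·134 = 4388
m = 4388 > 0,  v_rel·d = 144 > 0  ⇒  inside

inside=yes margin=4388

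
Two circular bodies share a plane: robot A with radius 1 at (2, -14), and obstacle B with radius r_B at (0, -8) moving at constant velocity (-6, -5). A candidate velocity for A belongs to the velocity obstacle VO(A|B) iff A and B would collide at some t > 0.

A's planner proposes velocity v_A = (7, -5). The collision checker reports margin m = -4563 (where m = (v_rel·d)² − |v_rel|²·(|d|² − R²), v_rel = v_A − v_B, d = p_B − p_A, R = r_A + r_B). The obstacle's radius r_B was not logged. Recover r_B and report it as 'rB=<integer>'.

m = -4563
d = (-2, 6);  v_rel = (13, 0),  |v_rel|² = 169
v_rel×d = (13)·(6) − (0)·(-2) = 78
since m = R²·169 − 78²:  R² = (6084 + -4563) / 169 = 9
R = √9 = 3  ⇒  r_B = 3 − 1 = 2

rB=2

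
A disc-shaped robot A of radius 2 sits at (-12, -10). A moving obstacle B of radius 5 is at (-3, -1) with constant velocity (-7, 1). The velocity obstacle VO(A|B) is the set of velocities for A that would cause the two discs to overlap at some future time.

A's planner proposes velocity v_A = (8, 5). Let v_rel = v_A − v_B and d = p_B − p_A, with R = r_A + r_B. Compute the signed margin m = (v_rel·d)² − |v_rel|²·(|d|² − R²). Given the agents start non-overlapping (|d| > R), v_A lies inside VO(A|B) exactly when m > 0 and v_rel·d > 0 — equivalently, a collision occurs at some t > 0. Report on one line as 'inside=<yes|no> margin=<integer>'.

d = (9, 9),  |d|² = 162;  R = 2+5 = 7,  c = 162−7² = 113
v_rel = (15, 4),  |v_rel|² = 241;  v_rel·d = (15)·(9) + (4)·(9) = 171
241·t² − 342·t + 113 = 0  ⇒  m = 171² − 241·113 = 2008
m = 2008 > 0,  v_rel·d = 171 > 0  ⇒  inside

inside=yes margin=2008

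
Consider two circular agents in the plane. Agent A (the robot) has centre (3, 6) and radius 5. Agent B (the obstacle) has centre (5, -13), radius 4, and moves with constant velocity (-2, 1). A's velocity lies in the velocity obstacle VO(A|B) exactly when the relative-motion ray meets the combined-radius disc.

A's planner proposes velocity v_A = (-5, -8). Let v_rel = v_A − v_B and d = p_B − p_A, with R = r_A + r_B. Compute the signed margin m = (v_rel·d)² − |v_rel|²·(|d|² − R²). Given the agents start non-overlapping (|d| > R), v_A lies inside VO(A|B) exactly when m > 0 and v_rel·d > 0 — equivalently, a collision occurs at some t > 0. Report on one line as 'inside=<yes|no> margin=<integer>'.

d = (2, -19),  |d|² = 365;  R = 5+4 = 9,  c = 365−9² = 284
v_rel = (-3, -9),  |v_rel|² = 90;  v_rel·d = (-3)·(2) + (-9)·(-19) = 165
90·t² − 330·t + 284 = 0  ⇒  m = 165² − 90·284 = 1665
m = 1665 > 0,  v_rel·d = 165 > 0  ⇒  inside

inside=yes margin=1665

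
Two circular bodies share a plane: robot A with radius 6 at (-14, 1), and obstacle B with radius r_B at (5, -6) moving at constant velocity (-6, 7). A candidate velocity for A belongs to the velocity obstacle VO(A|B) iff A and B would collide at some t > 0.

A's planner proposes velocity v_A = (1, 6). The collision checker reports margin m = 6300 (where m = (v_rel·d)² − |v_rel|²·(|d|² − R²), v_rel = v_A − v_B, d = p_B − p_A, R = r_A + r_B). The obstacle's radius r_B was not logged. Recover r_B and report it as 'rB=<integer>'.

m = 6300
d = (19, -7);  v_rel = (7, -1),  |v_rel|² = 50
v_rel×d = (7)·(-7) − (-1)·(19) = -30
since m = R²·50 − (-30)²:  R² = (900 + 6300) / 50 = 144
R = √144 = 12  ⇒  r_B = 12 − 6 = 6

rB=6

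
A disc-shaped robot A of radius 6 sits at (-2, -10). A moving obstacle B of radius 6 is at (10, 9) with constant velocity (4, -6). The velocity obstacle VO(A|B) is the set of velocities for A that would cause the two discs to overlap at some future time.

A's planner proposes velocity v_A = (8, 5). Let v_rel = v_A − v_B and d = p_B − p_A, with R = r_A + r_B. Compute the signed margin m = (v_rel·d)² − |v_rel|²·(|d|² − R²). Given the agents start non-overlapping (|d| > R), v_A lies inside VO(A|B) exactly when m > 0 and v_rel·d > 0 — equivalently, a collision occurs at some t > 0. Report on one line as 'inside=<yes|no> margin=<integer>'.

d = (12, 19),  |d|² = 505;  R = 6+6 = 12,  c = 505−12² = 361
v_rel = (4, 11),  |v_rel|² = 137;  v_rel·d = (4)·(12) + (11)·(19) = 257
137·t² − 514·t + 361 = 0  ⇒  m = 257² − 137·361 = 16592
m = 16592 > 0,  v_rel·d = 257 > 0  ⇒  inside

inside=yes margin=16592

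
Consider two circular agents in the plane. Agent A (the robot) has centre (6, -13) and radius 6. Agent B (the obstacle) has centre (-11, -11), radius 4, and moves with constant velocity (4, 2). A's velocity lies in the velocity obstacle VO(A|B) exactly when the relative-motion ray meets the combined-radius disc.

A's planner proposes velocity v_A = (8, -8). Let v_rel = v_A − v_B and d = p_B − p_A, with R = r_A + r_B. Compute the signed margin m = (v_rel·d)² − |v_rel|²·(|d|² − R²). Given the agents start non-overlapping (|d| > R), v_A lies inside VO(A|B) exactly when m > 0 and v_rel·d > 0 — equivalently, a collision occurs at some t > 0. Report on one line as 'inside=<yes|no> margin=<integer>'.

d = (-17, 2),  |d|² = 293;  R = 6+4 = 10,  c = 293−10² = 193
v_rel = (4, -10),  |v_rel|² = 116;  v_rel·d = (4)·(-17) + (-10)·(2) = -88
116·t² + 176·t + 193 = 0  ⇒  m = (-88)² − 116·193 = -14644
m = -14644 < 0,  v_rel·d = -88 < 0  ⇒  outside

inside=no margin=-14644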